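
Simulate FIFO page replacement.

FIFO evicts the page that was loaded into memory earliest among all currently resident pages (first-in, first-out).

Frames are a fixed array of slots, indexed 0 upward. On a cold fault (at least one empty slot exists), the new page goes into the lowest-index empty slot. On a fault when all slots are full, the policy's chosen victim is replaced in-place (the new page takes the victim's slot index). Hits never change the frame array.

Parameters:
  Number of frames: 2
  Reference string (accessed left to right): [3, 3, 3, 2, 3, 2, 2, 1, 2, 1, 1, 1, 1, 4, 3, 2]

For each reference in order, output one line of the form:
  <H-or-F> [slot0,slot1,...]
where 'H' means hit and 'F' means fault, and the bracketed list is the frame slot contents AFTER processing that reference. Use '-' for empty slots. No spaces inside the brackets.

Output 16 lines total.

F [3,-]
H [3,-]
H [3,-]
F [3,2]
H [3,2]
H [3,2]
H [3,2]
F [1,2]
H [1,2]
H [1,2]
H [1,2]
H [1,2]
H [1,2]
F [1,4]
F [3,4]
F [3,2]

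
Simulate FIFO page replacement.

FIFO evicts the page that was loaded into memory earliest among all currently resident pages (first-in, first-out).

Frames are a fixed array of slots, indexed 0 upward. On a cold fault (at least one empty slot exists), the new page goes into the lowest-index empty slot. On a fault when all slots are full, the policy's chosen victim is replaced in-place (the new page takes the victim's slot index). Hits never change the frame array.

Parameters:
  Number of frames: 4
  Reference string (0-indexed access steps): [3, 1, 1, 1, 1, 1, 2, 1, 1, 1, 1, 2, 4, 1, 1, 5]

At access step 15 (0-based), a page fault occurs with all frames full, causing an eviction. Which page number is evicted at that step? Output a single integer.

Answer: 3

Derivation:
Step 0: ref 3 -> FAULT, frames=[3,-,-,-]
Step 1: ref 1 -> FAULT, frames=[3,1,-,-]
Step 2: ref 1 -> HIT, frames=[3,1,-,-]
Step 3: ref 1 -> HIT, frames=[3,1,-,-]
Step 4: ref 1 -> HIT, frames=[3,1,-,-]
Step 5: ref 1 -> HIT, frames=[3,1,-,-]
Step 6: ref 2 -> FAULT, frames=[3,1,2,-]
Step 7: ref 1 -> HIT, frames=[3,1,2,-]
Step 8: ref 1 -> HIT, frames=[3,1,2,-]
Step 9: ref 1 -> HIT, frames=[3,1,2,-]
Step 10: ref 1 -> HIT, frames=[3,1,2,-]
Step 11: ref 2 -> HIT, frames=[3,1,2,-]
Step 12: ref 4 -> FAULT, frames=[3,1,2,4]
Step 13: ref 1 -> HIT, frames=[3,1,2,4]
Step 14: ref 1 -> HIT, frames=[3,1,2,4]
Step 15: ref 5 -> FAULT, evict 3, frames=[5,1,2,4]
At step 15: evicted page 3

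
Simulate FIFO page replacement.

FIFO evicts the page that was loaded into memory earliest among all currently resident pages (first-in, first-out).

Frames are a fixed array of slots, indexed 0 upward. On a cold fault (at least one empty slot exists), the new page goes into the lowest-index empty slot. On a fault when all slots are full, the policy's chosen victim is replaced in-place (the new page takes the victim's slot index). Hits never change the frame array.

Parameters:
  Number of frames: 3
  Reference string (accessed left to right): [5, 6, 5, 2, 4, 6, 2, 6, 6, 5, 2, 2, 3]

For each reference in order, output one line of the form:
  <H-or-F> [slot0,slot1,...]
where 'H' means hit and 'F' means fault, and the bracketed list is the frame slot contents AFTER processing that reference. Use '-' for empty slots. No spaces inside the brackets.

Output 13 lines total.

F [5,-,-]
F [5,6,-]
H [5,6,-]
F [5,6,2]
F [4,6,2]
H [4,6,2]
H [4,6,2]
H [4,6,2]
H [4,6,2]
F [4,5,2]
H [4,5,2]
H [4,5,2]
F [4,5,3]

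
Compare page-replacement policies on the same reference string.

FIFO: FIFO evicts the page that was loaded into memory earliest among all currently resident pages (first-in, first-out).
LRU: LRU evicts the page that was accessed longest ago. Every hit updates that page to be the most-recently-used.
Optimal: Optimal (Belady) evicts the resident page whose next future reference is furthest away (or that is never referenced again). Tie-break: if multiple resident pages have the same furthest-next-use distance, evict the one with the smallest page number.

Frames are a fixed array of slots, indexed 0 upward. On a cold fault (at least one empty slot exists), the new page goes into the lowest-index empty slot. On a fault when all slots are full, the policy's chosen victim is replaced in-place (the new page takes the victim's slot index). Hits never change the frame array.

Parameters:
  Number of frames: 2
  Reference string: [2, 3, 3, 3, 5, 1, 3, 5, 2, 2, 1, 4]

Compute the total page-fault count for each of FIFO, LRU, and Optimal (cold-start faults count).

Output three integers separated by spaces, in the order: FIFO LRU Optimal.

Answer: 9 9 7

Derivation:
--- FIFO ---
  step 0: ref 2 -> FAULT, frames=[2,-] (faults so far: 1)
  step 1: ref 3 -> FAULT, frames=[2,3] (faults so far: 2)
  step 2: ref 3 -> HIT, frames=[2,3] (faults so far: 2)
  step 3: ref 3 -> HIT, frames=[2,3] (faults so far: 2)
  step 4: ref 5 -> FAULT, evict 2, frames=[5,3] (faults so far: 3)
  step 5: ref 1 -> FAULT, evict 3, frames=[5,1] (faults so far: 4)
  step 6: ref 3 -> FAULT, evict 5, frames=[3,1] (faults so far: 5)
  step 7: ref 5 -> FAULT, evict 1, frames=[3,5] (faults so far: 6)
  step 8: ref 2 -> FAULT, evict 3, frames=[2,5] (faults so far: 7)
  step 9: ref 2 -> HIT, frames=[2,5] (faults so far: 7)
  step 10: ref 1 -> FAULT, evict 5, frames=[2,1] (faults so far: 8)
  step 11: ref 4 -> FAULT, evict 2, frames=[4,1] (faults so far: 9)
  FIFO total faults: 9
--- LRU ---
  step 0: ref 2 -> FAULT, frames=[2,-] (faults so far: 1)
  step 1: ref 3 -> FAULT, frames=[2,3] (faults so far: 2)
  step 2: ref 3 -> HIT, frames=[2,3] (faults so far: 2)
  step 3: ref 3 -> HIT, frames=[2,3] (faults so far: 2)
  step 4: ref 5 -> FAULT, evict 2, frames=[5,3] (faults so far: 3)
  step 5: ref 1 -> FAULT, evict 3, frames=[5,1] (faults so far: 4)
  step 6: ref 3 -> FAULT, evict 5, frames=[3,1] (faults so far: 5)
  step 7: ref 5 -> FAULT, evict 1, frames=[3,5] (faults so far: 6)
  step 8: ref 2 -> FAULT, evict 3, frames=[2,5] (faults so far: 7)
  step 9: ref 2 -> HIT, frames=[2,5] (faults so far: 7)
  step 10: ref 1 -> FAULT, evict 5, frames=[2,1] (faults so far: 8)
  step 11: ref 4 -> FAULT, evict 2, frames=[4,1] (faults so far: 9)
  LRU total faults: 9
--- Optimal ---
  step 0: ref 2 -> FAULT, frames=[2,-] (faults so far: 1)
  step 1: ref 3 -> FAULT, frames=[2,3] (faults so far: 2)
  step 2: ref 3 -> HIT, frames=[2,3] (faults so far: 2)
  step 3: ref 3 -> HIT, frames=[2,3] (faults so far: 2)
  step 4: ref 5 -> FAULT, evict 2, frames=[5,3] (faults so far: 3)
  step 5: ref 1 -> FAULT, evict 5, frames=[1,3] (faults so far: 4)
  step 6: ref 3 -> HIT, frames=[1,3] (faults so far: 4)
  step 7: ref 5 -> FAULT, evict 3, frames=[1,5] (faults so far: 5)
  step 8: ref 2 -> FAULT, evict 5, frames=[1,2] (faults so far: 6)
  step 9: ref 2 -> HIT, frames=[1,2] (faults so far: 6)
  step 10: ref 1 -> HIT, frames=[1,2] (faults so far: 6)
  step 11: ref 4 -> FAULT, evict 1, frames=[4,2] (faults so far: 7)
  Optimal total faults: 7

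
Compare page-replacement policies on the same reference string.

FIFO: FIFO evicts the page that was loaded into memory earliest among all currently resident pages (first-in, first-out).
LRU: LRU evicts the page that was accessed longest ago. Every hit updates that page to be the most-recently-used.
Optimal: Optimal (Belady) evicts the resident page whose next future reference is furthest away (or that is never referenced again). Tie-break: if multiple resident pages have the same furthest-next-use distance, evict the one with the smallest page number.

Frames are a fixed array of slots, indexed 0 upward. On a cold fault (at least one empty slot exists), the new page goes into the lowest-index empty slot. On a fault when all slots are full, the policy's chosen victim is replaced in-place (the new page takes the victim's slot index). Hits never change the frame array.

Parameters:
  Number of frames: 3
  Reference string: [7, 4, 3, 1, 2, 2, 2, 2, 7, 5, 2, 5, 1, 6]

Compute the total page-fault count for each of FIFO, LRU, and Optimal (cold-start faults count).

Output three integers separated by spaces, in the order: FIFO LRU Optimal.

Answer: 9 9 7

Derivation:
--- FIFO ---
  step 0: ref 7 -> FAULT, frames=[7,-,-] (faults so far: 1)
  step 1: ref 4 -> FAULT, frames=[7,4,-] (faults so far: 2)
  step 2: ref 3 -> FAULT, frames=[7,4,3] (faults so far: 3)
  step 3: ref 1 -> FAULT, evict 7, frames=[1,4,3] (faults so far: 4)
  step 4: ref 2 -> FAULT, evict 4, frames=[1,2,3] (faults so far: 5)
  step 5: ref 2 -> HIT, frames=[1,2,3] (faults so far: 5)
  step 6: ref 2 -> HIT, frames=[1,2,3] (faults so far: 5)
  step 7: ref 2 -> HIT, frames=[1,2,3] (faults so far: 5)
  step 8: ref 7 -> FAULT, evict 3, frames=[1,2,7] (faults so far: 6)
  step 9: ref 5 -> FAULT, evict 1, frames=[5,2,7] (faults so far: 7)
  step 10: ref 2 -> HIT, frames=[5,2,7] (faults so far: 7)
  step 11: ref 5 -> HIT, frames=[5,2,7] (faults so far: 7)
  step 12: ref 1 -> FAULT, evict 2, frames=[5,1,7] (faults so far: 8)
  step 13: ref 6 -> FAULT, evict 7, frames=[5,1,6] (faults so far: 9)
  FIFO total faults: 9
--- LRU ---
  step 0: ref 7 -> FAULT, frames=[7,-,-] (faults so far: 1)
  step 1: ref 4 -> FAULT, frames=[7,4,-] (faults so far: 2)
  step 2: ref 3 -> FAULT, frames=[7,4,3] (faults so far: 3)
  step 3: ref 1 -> FAULT, evict 7, frames=[1,4,3] (faults so far: 4)
  step 4: ref 2 -> FAULT, evict 4, frames=[1,2,3] (faults so far: 5)
  step 5: ref 2 -> HIT, frames=[1,2,3] (faults so far: 5)
  step 6: ref 2 -> HIT, frames=[1,2,3] (faults so far: 5)
  step 7: ref 2 -> HIT, frames=[1,2,3] (faults so far: 5)
  step 8: ref 7 -> FAULT, evict 3, frames=[1,2,7] (faults so far: 6)
  step 9: ref 5 -> FAULT, evict 1, frames=[5,2,7] (faults so far: 7)
  step 10: ref 2 -> HIT, frames=[5,2,7] (faults so far: 7)
  step 11: ref 5 -> HIT, frames=[5,2,7] (faults so far: 7)
  step 12: ref 1 -> FAULT, evict 7, frames=[5,2,1] (faults so far: 8)
  step 13: ref 6 -> FAULT, evict 2, frames=[5,6,1] (faults so far: 9)
  LRU total faults: 9
--- Optimal ---
  step 0: ref 7 -> FAULT, frames=[7,-,-] (faults so far: 1)
  step 1: ref 4 -> FAULT, frames=[7,4,-] (faults so far: 2)
  step 2: ref 3 -> FAULT, frames=[7,4,3] (faults so far: 3)
  step 3: ref 1 -> FAULT, evict 3, frames=[7,4,1] (faults so far: 4)
  step 4: ref 2 -> FAULT, evict 4, frames=[7,2,1] (faults so far: 5)
  step 5: ref 2 -> HIT, frames=[7,2,1] (faults so far: 5)
  step 6: ref 2 -> HIT, frames=[7,2,1] (faults so far: 5)
  step 7: ref 2 -> HIT, frames=[7,2,1] (faults so far: 5)
  step 8: ref 7 -> HIT, frames=[7,2,1] (faults so far: 5)
  step 9: ref 5 -> FAULT, evict 7, frames=[5,2,1] (faults so far: 6)
  step 10: ref 2 -> HIT, frames=[5,2,1] (faults so far: 6)
  step 11: ref 5 -> HIT, frames=[5,2,1] (faults so far: 6)
  step 12: ref 1 -> HIT, frames=[5,2,1] (faults so far: 6)
  step 13: ref 6 -> FAULT, evict 1, frames=[5,2,6] (faults so far: 7)
  Optimal total faults: 7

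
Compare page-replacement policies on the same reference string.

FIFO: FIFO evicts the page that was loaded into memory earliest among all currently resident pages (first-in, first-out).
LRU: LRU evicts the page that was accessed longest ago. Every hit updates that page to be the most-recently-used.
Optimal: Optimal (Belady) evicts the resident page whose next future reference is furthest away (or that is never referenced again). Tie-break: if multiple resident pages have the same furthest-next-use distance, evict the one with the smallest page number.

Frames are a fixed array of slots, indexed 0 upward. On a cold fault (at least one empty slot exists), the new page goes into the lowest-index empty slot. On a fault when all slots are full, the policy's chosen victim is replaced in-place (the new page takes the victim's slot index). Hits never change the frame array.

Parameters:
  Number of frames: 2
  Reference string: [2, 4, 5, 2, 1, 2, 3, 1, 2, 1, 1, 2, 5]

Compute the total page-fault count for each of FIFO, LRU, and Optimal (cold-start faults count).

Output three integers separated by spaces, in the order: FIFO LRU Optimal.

Answer: 9 9 7

Derivation:
--- FIFO ---
  step 0: ref 2 -> FAULT, frames=[2,-] (faults so far: 1)
  step 1: ref 4 -> FAULT, frames=[2,4] (faults so far: 2)
  step 2: ref 5 -> FAULT, evict 2, frames=[5,4] (faults so far: 3)
  step 3: ref 2 -> FAULT, evict 4, frames=[5,2] (faults so far: 4)
  step 4: ref 1 -> FAULT, evict 5, frames=[1,2] (faults so far: 5)
  step 5: ref 2 -> HIT, frames=[1,2] (faults so far: 5)
  step 6: ref 3 -> FAULT, evict 2, frames=[1,3] (faults so far: 6)
  step 7: ref 1 -> HIT, frames=[1,3] (faults so far: 6)
  step 8: ref 2 -> FAULT, evict 1, frames=[2,3] (faults so far: 7)
  step 9: ref 1 -> FAULT, evict 3, frames=[2,1] (faults so far: 8)
  step 10: ref 1 -> HIT, frames=[2,1] (faults so far: 8)
  step 11: ref 2 -> HIT, frames=[2,1] (faults so far: 8)
  step 12: ref 5 -> FAULT, evict 2, frames=[5,1] (faults so far: 9)
  FIFO total faults: 9
--- LRU ---
  step 0: ref 2 -> FAULT, frames=[2,-] (faults so far: 1)
  step 1: ref 4 -> FAULT, frames=[2,4] (faults so far: 2)
  step 2: ref 5 -> FAULT, evict 2, frames=[5,4] (faults so far: 3)
  step 3: ref 2 -> FAULT, evict 4, frames=[5,2] (faults so far: 4)
  step 4: ref 1 -> FAULT, evict 5, frames=[1,2] (faults so far: 5)
  step 5: ref 2 -> HIT, frames=[1,2] (faults so far: 5)
  step 6: ref 3 -> FAULT, evict 1, frames=[3,2] (faults so far: 6)
  step 7: ref 1 -> FAULT, evict 2, frames=[3,1] (faults so far: 7)
  step 8: ref 2 -> FAULT, evict 3, frames=[2,1] (faults so far: 8)
  step 9: ref 1 -> HIT, frames=[2,1] (faults so far: 8)
  step 10: ref 1 -> HIT, frames=[2,1] (faults so far: 8)
  step 11: ref 2 -> HIT, frames=[2,1] (faults so far: 8)
  step 12: ref 5 -> FAULT, evict 1, frames=[2,5] (faults so far: 9)
  LRU total faults: 9
--- Optimal ---
  step 0: ref 2 -> FAULT, frames=[2,-] (faults so far: 1)
  step 1: ref 4 -> FAULT, frames=[2,4] (faults so far: 2)
  step 2: ref 5 -> FAULT, evict 4, frames=[2,5] (faults so far: 3)
  step 3: ref 2 -> HIT, frames=[2,5] (faults so far: 3)
  step 4: ref 1 -> FAULT, evict 5, frames=[2,1] (faults so far: 4)
  step 5: ref 2 -> HIT, frames=[2,1] (faults so far: 4)
  step 6: ref 3 -> FAULT, evict 2, frames=[3,1] (faults so far: 5)
  step 7: ref 1 -> HIT, frames=[3,1] (faults so far: 5)
  step 8: ref 2 -> FAULT, evict 3, frames=[2,1] (faults so far: 6)
  step 9: ref 1 -> HIT, frames=[2,1] (faults so far: 6)
  step 10: ref 1 -> HIT, frames=[2,1] (faults so far: 6)
  step 11: ref 2 -> HIT, frames=[2,1] (faults so far: 6)
  step 12: ref 5 -> FAULT, evict 1, frames=[2,5] (faults so far: 7)
  Optimal total faults: 7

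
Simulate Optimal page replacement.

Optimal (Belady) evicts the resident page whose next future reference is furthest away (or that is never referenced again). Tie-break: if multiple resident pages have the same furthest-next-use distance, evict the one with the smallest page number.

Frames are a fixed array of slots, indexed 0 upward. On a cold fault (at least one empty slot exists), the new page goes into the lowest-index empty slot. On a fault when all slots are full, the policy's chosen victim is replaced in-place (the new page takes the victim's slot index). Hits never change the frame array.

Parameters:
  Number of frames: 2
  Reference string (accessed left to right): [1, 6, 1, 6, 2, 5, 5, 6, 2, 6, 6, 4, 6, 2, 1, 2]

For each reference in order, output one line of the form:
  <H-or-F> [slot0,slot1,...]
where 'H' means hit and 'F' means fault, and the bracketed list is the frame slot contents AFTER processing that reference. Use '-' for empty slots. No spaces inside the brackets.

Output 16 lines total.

F [1,-]
F [1,6]
H [1,6]
H [1,6]
F [2,6]
F [5,6]
H [5,6]
H [5,6]
F [2,6]
H [2,6]
H [2,6]
F [4,6]
H [4,6]
F [2,6]
F [2,1]
H [2,1]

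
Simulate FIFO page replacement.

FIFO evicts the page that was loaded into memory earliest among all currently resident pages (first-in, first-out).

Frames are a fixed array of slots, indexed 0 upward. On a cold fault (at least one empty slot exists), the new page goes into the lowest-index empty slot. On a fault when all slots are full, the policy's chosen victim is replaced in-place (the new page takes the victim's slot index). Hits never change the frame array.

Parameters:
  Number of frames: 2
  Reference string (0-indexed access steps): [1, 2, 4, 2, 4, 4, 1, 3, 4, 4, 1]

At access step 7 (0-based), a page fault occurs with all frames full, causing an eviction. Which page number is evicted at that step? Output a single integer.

Step 0: ref 1 -> FAULT, frames=[1,-]
Step 1: ref 2 -> FAULT, frames=[1,2]
Step 2: ref 4 -> FAULT, evict 1, frames=[4,2]
Step 3: ref 2 -> HIT, frames=[4,2]
Step 4: ref 4 -> HIT, frames=[4,2]
Step 5: ref 4 -> HIT, frames=[4,2]
Step 6: ref 1 -> FAULT, evict 2, frames=[4,1]
Step 7: ref 3 -> FAULT, evict 4, frames=[3,1]
At step 7: evicted page 4

Answer: 4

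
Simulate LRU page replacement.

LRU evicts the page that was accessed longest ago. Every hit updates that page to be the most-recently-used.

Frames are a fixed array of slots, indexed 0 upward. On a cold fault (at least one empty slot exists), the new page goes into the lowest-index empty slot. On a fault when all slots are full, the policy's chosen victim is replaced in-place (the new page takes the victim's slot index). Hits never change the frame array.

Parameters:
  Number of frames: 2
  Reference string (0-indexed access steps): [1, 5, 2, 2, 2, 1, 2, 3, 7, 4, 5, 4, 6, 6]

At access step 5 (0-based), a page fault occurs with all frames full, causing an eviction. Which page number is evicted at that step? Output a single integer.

Step 0: ref 1 -> FAULT, frames=[1,-]
Step 1: ref 5 -> FAULT, frames=[1,5]
Step 2: ref 2 -> FAULT, evict 1, frames=[2,5]
Step 3: ref 2 -> HIT, frames=[2,5]
Step 4: ref 2 -> HIT, frames=[2,5]
Step 5: ref 1 -> FAULT, evict 5, frames=[2,1]
At step 5: evicted page 5

Answer: 5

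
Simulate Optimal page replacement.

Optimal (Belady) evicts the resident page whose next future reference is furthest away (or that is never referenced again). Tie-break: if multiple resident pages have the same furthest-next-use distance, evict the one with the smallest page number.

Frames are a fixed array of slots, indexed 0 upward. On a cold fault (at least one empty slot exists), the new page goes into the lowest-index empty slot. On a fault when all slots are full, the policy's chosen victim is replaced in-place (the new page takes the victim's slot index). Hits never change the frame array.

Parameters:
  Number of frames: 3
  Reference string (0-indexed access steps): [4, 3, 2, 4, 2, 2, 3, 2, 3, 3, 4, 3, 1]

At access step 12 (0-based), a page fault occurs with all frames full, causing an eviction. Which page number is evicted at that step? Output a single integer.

Step 0: ref 4 -> FAULT, frames=[4,-,-]
Step 1: ref 3 -> FAULT, frames=[4,3,-]
Step 2: ref 2 -> FAULT, frames=[4,3,2]
Step 3: ref 4 -> HIT, frames=[4,3,2]
Step 4: ref 2 -> HIT, frames=[4,3,2]
Step 5: ref 2 -> HIT, frames=[4,3,2]
Step 6: ref 3 -> HIT, frames=[4,3,2]
Step 7: ref 2 -> HIT, frames=[4,3,2]
Step 8: ref 3 -> HIT, frames=[4,3,2]
Step 9: ref 3 -> HIT, frames=[4,3,2]
Step 10: ref 4 -> HIT, frames=[4,3,2]
Step 11: ref 3 -> HIT, frames=[4,3,2]
Step 12: ref 1 -> FAULT, evict 2, frames=[4,3,1]
At step 12: evicted page 2

Answer: 2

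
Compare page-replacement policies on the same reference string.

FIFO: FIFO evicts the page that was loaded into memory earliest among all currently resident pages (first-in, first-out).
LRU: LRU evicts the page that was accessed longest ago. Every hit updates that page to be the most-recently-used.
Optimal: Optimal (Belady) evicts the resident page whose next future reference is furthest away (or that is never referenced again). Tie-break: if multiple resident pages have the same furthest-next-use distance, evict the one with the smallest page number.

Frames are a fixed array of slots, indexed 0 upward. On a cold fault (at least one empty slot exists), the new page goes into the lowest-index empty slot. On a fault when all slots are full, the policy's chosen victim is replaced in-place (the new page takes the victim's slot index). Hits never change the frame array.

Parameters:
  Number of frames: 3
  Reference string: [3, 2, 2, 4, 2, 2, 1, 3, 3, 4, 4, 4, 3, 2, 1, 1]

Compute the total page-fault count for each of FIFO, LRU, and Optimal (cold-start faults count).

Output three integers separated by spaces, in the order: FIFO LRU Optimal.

--- FIFO ---
  step 0: ref 3 -> FAULT, frames=[3,-,-] (faults so far: 1)
  step 1: ref 2 -> FAULT, frames=[3,2,-] (faults so far: 2)
  step 2: ref 2 -> HIT, frames=[3,2,-] (faults so far: 2)
  step 3: ref 4 -> FAULT, frames=[3,2,4] (faults so far: 3)
  step 4: ref 2 -> HIT, frames=[3,2,4] (faults so far: 3)
  step 5: ref 2 -> HIT, frames=[3,2,4] (faults so far: 3)
  step 6: ref 1 -> FAULT, evict 3, frames=[1,2,4] (faults so far: 4)
  step 7: ref 3 -> FAULT, evict 2, frames=[1,3,4] (faults so far: 5)
  step 8: ref 3 -> HIT, frames=[1,3,4] (faults so far: 5)
  step 9: ref 4 -> HIT, frames=[1,3,4] (faults so far: 5)
  step 10: ref 4 -> HIT, frames=[1,3,4] (faults so far: 5)
  step 11: ref 4 -> HIT, frames=[1,3,4] (faults so far: 5)
  step 12: ref 3 -> HIT, frames=[1,3,4] (faults so far: 5)
  step 13: ref 2 -> FAULT, evict 4, frames=[1,3,2] (faults so far: 6)
  step 14: ref 1 -> HIT, frames=[1,3,2] (faults so far: 6)
  step 15: ref 1 -> HIT, frames=[1,3,2] (faults so far: 6)
  FIFO total faults: 6
--- LRU ---
  step 0: ref 3 -> FAULT, frames=[3,-,-] (faults so far: 1)
  step 1: ref 2 -> FAULT, frames=[3,2,-] (faults so far: 2)
  step 2: ref 2 -> HIT, frames=[3,2,-] (faults so far: 2)
  step 3: ref 4 -> FAULT, frames=[3,2,4] (faults so far: 3)
  step 4: ref 2 -> HIT, frames=[3,2,4] (faults so far: 3)
  step 5: ref 2 -> HIT, frames=[3,2,4] (faults so far: 3)
  step 6: ref 1 -> FAULT, evict 3, frames=[1,2,4] (faults so far: 4)
  step 7: ref 3 -> FAULT, evict 4, frames=[1,2,3] (faults so far: 5)
  step 8: ref 3 -> HIT, frames=[1,2,3] (faults so far: 5)
  step 9: ref 4 -> FAULT, evict 2, frames=[1,4,3] (faults so far: 6)
  step 10: ref 4 -> HIT, frames=[1,4,3] (faults so far: 6)
  step 11: ref 4 -> HIT, frames=[1,4,3] (faults so far: 6)
  step 12: ref 3 -> HIT, frames=[1,4,3] (faults so far: 6)
  step 13: ref 2 -> FAULT, evict 1, frames=[2,4,3] (faults so far: 7)
  step 14: ref 1 -> FAULT, evict 4, frames=[2,1,3] (faults so far: 8)
  step 15: ref 1 -> HIT, frames=[2,1,3] (faults so far: 8)
  LRU total faults: 8
--- Optimal ---
  step 0: ref 3 -> FAULT, frames=[3,-,-] (faults so far: 1)
  step 1: ref 2 -> FAULT, frames=[3,2,-] (faults so far: 2)
  step 2: ref 2 -> HIT, frames=[3,2,-] (faults so far: 2)
  step 3: ref 4 -> FAULT, frames=[3,2,4] (faults so far: 3)
  step 4: ref 2 -> HIT, frames=[3,2,4] (faults so far: 3)
  step 5: ref 2 -> HIT, frames=[3,2,4] (faults so far: 3)
  step 6: ref 1 -> FAULT, evict 2, frames=[3,1,4] (faults so far: 4)
  step 7: ref 3 -> HIT, frames=[3,1,4] (faults so far: 4)
  step 8: ref 3 -> HIT, frames=[3,1,4] (faults so far: 4)
  step 9: ref 4 -> HIT, frames=[3,1,4] (faults so far: 4)
  step 10: ref 4 -> HIT, frames=[3,1,4] (faults so far: 4)
  step 11: ref 4 -> HIT, frames=[3,1,4] (faults so far: 4)
  step 12: ref 3 -> HIT, frames=[3,1,4] (faults so far: 4)
  step 13: ref 2 -> FAULT, evict 3, frames=[2,1,4] (faults so far: 5)
  step 14: ref 1 -> HIT, frames=[2,1,4] (faults so far: 5)
  step 15: ref 1 -> HIT, frames=[2,1,4] (faults so far: 5)
  Optimal total faults: 5

Answer: 6 8 5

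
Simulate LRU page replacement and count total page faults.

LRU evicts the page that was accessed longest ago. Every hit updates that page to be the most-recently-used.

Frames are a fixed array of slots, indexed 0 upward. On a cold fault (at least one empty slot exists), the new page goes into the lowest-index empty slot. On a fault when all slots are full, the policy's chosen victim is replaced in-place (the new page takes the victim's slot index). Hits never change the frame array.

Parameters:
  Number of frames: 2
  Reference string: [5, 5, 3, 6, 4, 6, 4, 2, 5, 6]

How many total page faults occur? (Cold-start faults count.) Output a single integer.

Answer: 7

Derivation:
Step 0: ref 5 → FAULT, frames=[5,-]
Step 1: ref 5 → HIT, frames=[5,-]
Step 2: ref 3 → FAULT, frames=[5,3]
Step 3: ref 6 → FAULT (evict 5), frames=[6,3]
Step 4: ref 4 → FAULT (evict 3), frames=[6,4]
Step 5: ref 6 → HIT, frames=[6,4]
Step 6: ref 4 → HIT, frames=[6,4]
Step 7: ref 2 → FAULT (evict 6), frames=[2,4]
Step 8: ref 5 → FAULT (evict 4), frames=[2,5]
Step 9: ref 6 → FAULT (evict 2), frames=[6,5]
Total faults: 7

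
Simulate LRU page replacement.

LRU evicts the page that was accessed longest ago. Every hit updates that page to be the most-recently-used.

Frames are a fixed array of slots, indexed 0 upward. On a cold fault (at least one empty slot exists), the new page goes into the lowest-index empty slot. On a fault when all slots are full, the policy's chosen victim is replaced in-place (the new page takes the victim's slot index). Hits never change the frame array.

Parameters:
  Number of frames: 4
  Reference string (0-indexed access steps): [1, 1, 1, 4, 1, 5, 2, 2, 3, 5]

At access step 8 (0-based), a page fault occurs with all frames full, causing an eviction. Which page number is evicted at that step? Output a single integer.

Step 0: ref 1 -> FAULT, frames=[1,-,-,-]
Step 1: ref 1 -> HIT, frames=[1,-,-,-]
Step 2: ref 1 -> HIT, frames=[1,-,-,-]
Step 3: ref 4 -> FAULT, frames=[1,4,-,-]
Step 4: ref 1 -> HIT, frames=[1,4,-,-]
Step 5: ref 5 -> FAULT, frames=[1,4,5,-]
Step 6: ref 2 -> FAULT, frames=[1,4,5,2]
Step 7: ref 2 -> HIT, frames=[1,4,5,2]
Step 8: ref 3 -> FAULT, evict 4, frames=[1,3,5,2]
At step 8: evicted page 4

Answer: 4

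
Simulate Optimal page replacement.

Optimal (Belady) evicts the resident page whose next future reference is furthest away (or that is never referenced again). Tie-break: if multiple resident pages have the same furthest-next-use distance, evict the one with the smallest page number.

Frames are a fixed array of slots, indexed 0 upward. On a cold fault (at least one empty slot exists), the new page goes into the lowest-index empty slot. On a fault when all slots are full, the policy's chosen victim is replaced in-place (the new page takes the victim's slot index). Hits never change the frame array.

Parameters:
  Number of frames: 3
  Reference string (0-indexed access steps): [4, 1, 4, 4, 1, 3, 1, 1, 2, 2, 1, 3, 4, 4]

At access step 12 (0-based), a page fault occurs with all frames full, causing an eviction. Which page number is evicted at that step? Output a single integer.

Step 0: ref 4 -> FAULT, frames=[4,-,-]
Step 1: ref 1 -> FAULT, frames=[4,1,-]
Step 2: ref 4 -> HIT, frames=[4,1,-]
Step 3: ref 4 -> HIT, frames=[4,1,-]
Step 4: ref 1 -> HIT, frames=[4,1,-]
Step 5: ref 3 -> FAULT, frames=[4,1,3]
Step 6: ref 1 -> HIT, frames=[4,1,3]
Step 7: ref 1 -> HIT, frames=[4,1,3]
Step 8: ref 2 -> FAULT, evict 4, frames=[2,1,3]
Step 9: ref 2 -> HIT, frames=[2,1,3]
Step 10: ref 1 -> HIT, frames=[2,1,3]
Step 11: ref 3 -> HIT, frames=[2,1,3]
Step 12: ref 4 -> FAULT, evict 1, frames=[2,4,3]
At step 12: evicted page 1

Answer: 1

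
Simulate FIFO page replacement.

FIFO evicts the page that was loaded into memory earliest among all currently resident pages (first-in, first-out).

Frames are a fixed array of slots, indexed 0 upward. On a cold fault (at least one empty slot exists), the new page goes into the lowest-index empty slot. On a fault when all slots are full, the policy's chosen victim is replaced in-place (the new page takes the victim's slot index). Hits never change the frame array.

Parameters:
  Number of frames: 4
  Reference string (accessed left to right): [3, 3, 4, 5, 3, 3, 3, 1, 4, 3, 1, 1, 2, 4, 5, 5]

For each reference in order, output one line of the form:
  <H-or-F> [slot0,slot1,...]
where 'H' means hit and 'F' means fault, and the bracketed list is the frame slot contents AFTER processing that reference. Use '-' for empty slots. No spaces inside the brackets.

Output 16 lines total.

F [3,-,-,-]
H [3,-,-,-]
F [3,4,-,-]
F [3,4,5,-]
H [3,4,5,-]
H [3,4,5,-]
H [3,4,5,-]
F [3,4,5,1]
H [3,4,5,1]
H [3,4,5,1]
H [3,4,5,1]
H [3,4,5,1]
F [2,4,5,1]
H [2,4,5,1]
H [2,4,5,1]
H [2,4,5,1]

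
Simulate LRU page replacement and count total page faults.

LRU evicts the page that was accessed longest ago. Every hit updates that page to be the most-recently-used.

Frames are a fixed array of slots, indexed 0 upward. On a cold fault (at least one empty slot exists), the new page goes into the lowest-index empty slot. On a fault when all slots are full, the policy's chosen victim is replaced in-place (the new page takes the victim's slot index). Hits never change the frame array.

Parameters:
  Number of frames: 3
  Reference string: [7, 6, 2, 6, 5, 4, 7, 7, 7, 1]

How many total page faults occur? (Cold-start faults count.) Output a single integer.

Answer: 7

Derivation:
Step 0: ref 7 → FAULT, frames=[7,-,-]
Step 1: ref 6 → FAULT, frames=[7,6,-]
Step 2: ref 2 → FAULT, frames=[7,6,2]
Step 3: ref 6 → HIT, frames=[7,6,2]
Step 4: ref 5 → FAULT (evict 7), frames=[5,6,2]
Step 5: ref 4 → FAULT (evict 2), frames=[5,6,4]
Step 6: ref 7 → FAULT (evict 6), frames=[5,7,4]
Step 7: ref 7 → HIT, frames=[5,7,4]
Step 8: ref 7 → HIT, frames=[5,7,4]
Step 9: ref 1 → FAULT (evict 5), frames=[1,7,4]
Total faults: 7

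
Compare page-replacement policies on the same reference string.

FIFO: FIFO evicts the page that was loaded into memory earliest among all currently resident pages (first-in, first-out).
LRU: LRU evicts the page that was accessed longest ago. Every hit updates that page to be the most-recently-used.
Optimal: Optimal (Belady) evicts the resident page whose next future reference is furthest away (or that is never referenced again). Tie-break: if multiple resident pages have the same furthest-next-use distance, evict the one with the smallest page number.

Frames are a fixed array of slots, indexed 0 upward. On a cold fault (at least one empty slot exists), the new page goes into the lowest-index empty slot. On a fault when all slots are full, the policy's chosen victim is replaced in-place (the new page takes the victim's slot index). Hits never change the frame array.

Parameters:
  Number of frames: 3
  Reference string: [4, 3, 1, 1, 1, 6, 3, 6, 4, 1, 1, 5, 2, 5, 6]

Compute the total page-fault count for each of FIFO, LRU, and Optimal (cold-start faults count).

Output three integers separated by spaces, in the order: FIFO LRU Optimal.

Answer: 8 9 7

Derivation:
--- FIFO ---
  step 0: ref 4 -> FAULT, frames=[4,-,-] (faults so far: 1)
  step 1: ref 3 -> FAULT, frames=[4,3,-] (faults so far: 2)
  step 2: ref 1 -> FAULT, frames=[4,3,1] (faults so far: 3)
  step 3: ref 1 -> HIT, frames=[4,3,1] (faults so far: 3)
  step 4: ref 1 -> HIT, frames=[4,3,1] (faults so far: 3)
  step 5: ref 6 -> FAULT, evict 4, frames=[6,3,1] (faults so far: 4)
  step 6: ref 3 -> HIT, frames=[6,3,1] (faults so far: 4)
  step 7: ref 6 -> HIT, frames=[6,3,1] (faults so far: 4)
  step 8: ref 4 -> FAULT, evict 3, frames=[6,4,1] (faults so far: 5)
  step 9: ref 1 -> HIT, frames=[6,4,1] (faults so far: 5)
  step 10: ref 1 -> HIT, frames=[6,4,1] (faults so far: 5)
  step 11: ref 5 -> FAULT, evict 1, frames=[6,4,5] (faults so far: 6)
  step 12: ref 2 -> FAULT, evict 6, frames=[2,4,5] (faults so far: 7)
  step 13: ref 5 -> HIT, frames=[2,4,5] (faults so far: 7)
  step 14: ref 6 -> FAULT, evict 4, frames=[2,6,5] (faults so far: 8)
  FIFO total faults: 8
--- LRU ---
  step 0: ref 4 -> FAULT, frames=[4,-,-] (faults so far: 1)
  step 1: ref 3 -> FAULT, frames=[4,3,-] (faults so far: 2)
  step 2: ref 1 -> FAULT, frames=[4,3,1] (faults so far: 3)
  step 3: ref 1 -> HIT, frames=[4,3,1] (faults so far: 3)
  step 4: ref 1 -> HIT, frames=[4,3,1] (faults so far: 3)
  step 5: ref 6 -> FAULT, evict 4, frames=[6,3,1] (faults so far: 4)
  step 6: ref 3 -> HIT, frames=[6,3,1] (faults so far: 4)
  step 7: ref 6 -> HIT, frames=[6,3,1] (faults so far: 4)
  step 8: ref 4 -> FAULT, evict 1, frames=[6,3,4] (faults so far: 5)
  step 9: ref 1 -> FAULT, evict 3, frames=[6,1,4] (faults so far: 6)
  step 10: ref 1 -> HIT, frames=[6,1,4] (faults so far: 6)
  step 11: ref 5 -> FAULT, evict 6, frames=[5,1,4] (faults so far: 7)
  step 12: ref 2 -> FAULT, evict 4, frames=[5,1,2] (faults so far: 8)
  step 13: ref 5 -> HIT, frames=[5,1,2] (faults so far: 8)
  step 14: ref 6 -> FAULT, evict 1, frames=[5,6,2] (faults so far: 9)
  LRU total faults: 9
--- Optimal ---
  step 0: ref 4 -> FAULT, frames=[4,-,-] (faults so far: 1)
  step 1: ref 3 -> FAULT, frames=[4,3,-] (faults so far: 2)
  step 2: ref 1 -> FAULT, frames=[4,3,1] (faults so far: 3)
  step 3: ref 1 -> HIT, frames=[4,3,1] (faults so far: 3)
  step 4: ref 1 -> HIT, frames=[4,3,1] (faults so far: 3)
  step 5: ref 6 -> FAULT, evict 1, frames=[4,3,6] (faults so far: 4)
  step 6: ref 3 -> HIT, frames=[4,3,6] (faults so far: 4)
  step 7: ref 6 -> HIT, frames=[4,3,6] (faults so far: 4)
  step 8: ref 4 -> HIT, frames=[4,3,6] (faults so far: 4)
  step 9: ref 1 -> FAULT, evict 3, frames=[4,1,6] (faults so far: 5)
  step 10: ref 1 -> HIT, frames=[4,1,6] (faults so far: 5)
  step 11: ref 5 -> FAULT, evict 1, frames=[4,5,6] (faults so far: 6)
  step 12: ref 2 -> FAULT, evict 4, frames=[2,5,6] (faults so far: 7)
  step 13: ref 5 -> HIT, frames=[2,5,6] (faults so far: 7)
  step 14: ref 6 -> HIT, frames=[2,5,6] (faults so far: 7)
  Optimal total faults: 7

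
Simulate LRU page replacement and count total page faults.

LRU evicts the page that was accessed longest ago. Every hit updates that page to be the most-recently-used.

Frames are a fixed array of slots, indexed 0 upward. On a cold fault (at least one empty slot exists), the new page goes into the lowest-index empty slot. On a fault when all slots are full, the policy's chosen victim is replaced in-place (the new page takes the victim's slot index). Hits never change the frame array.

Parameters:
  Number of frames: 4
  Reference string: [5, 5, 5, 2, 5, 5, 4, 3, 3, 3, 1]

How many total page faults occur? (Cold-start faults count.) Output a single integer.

Answer: 5

Derivation:
Step 0: ref 5 → FAULT, frames=[5,-,-,-]
Step 1: ref 5 → HIT, frames=[5,-,-,-]
Step 2: ref 5 → HIT, frames=[5,-,-,-]
Step 3: ref 2 → FAULT, frames=[5,2,-,-]
Step 4: ref 5 → HIT, frames=[5,2,-,-]
Step 5: ref 5 → HIT, frames=[5,2,-,-]
Step 6: ref 4 → FAULT, frames=[5,2,4,-]
Step 7: ref 3 → FAULT, frames=[5,2,4,3]
Step 8: ref 3 → HIT, frames=[5,2,4,3]
Step 9: ref 3 → HIT, frames=[5,2,4,3]
Step 10: ref 1 → FAULT (evict 2), frames=[5,1,4,3]
Total faults: 5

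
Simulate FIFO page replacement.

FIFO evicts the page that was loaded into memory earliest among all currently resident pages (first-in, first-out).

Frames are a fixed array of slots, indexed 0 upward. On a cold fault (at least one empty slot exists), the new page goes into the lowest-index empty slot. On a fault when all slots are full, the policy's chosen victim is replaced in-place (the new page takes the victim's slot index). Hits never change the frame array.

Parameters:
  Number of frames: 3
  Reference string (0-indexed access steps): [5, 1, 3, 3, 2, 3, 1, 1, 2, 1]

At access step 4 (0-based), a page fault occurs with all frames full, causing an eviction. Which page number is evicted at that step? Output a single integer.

Step 0: ref 5 -> FAULT, frames=[5,-,-]
Step 1: ref 1 -> FAULT, frames=[5,1,-]
Step 2: ref 3 -> FAULT, frames=[5,1,3]
Step 3: ref 3 -> HIT, frames=[5,1,3]
Step 4: ref 2 -> FAULT, evict 5, frames=[2,1,3]
At step 4: evicted page 5

Answer: 5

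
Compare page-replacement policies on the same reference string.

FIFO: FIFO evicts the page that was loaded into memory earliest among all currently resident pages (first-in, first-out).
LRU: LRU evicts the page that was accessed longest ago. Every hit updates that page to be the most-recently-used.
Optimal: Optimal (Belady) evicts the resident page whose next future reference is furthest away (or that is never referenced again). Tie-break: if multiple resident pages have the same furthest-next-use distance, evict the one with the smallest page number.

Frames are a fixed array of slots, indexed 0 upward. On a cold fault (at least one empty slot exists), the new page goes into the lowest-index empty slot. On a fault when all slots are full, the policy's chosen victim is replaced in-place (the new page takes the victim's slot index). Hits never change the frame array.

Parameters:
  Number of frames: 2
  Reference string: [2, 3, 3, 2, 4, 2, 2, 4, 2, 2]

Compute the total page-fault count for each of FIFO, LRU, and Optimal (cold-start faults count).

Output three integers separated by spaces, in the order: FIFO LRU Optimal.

--- FIFO ---
  step 0: ref 2 -> FAULT, frames=[2,-] (faults so far: 1)
  step 1: ref 3 -> FAULT, frames=[2,3] (faults so far: 2)
  step 2: ref 3 -> HIT, frames=[2,3] (faults so far: 2)
  step 3: ref 2 -> HIT, frames=[2,3] (faults so far: 2)
  step 4: ref 4 -> FAULT, evict 2, frames=[4,3] (faults so far: 3)
  step 5: ref 2 -> FAULT, evict 3, frames=[4,2] (faults so far: 4)
  step 6: ref 2 -> HIT, frames=[4,2] (faults so far: 4)
  step 7: ref 4 -> HIT, frames=[4,2] (faults so far: 4)
  step 8: ref 2 -> HIT, frames=[4,2] (faults so far: 4)
  step 9: ref 2 -> HIT, frames=[4,2] (faults so far: 4)
  FIFO total faults: 4
--- LRU ---
  step 0: ref 2 -> FAULT, frames=[2,-] (faults so far: 1)
  step 1: ref 3 -> FAULT, frames=[2,3] (faults so far: 2)
  step 2: ref 3 -> HIT, frames=[2,3] (faults so far: 2)
  step 3: ref 2 -> HIT, frames=[2,3] (faults so far: 2)
  step 4: ref 4 -> FAULT, evict 3, frames=[2,4] (faults so far: 3)
  step 5: ref 2 -> HIT, frames=[2,4] (faults so far: 3)
  step 6: ref 2 -> HIT, frames=[2,4] (faults so far: 3)
  step 7: ref 4 -> HIT, frames=[2,4] (faults so far: 3)
  step 8: ref 2 -> HIT, frames=[2,4] (faults so far: 3)
  step 9: ref 2 -> HIT, frames=[2,4] (faults so far: 3)
  LRU total faults: 3
--- Optimal ---
  step 0: ref 2 -> FAULT, frames=[2,-] (faults so far: 1)
  step 1: ref 3 -> FAULT, frames=[2,3] (faults so far: 2)
  step 2: ref 3 -> HIT, frames=[2,3] (faults so far: 2)
  step 3: ref 2 -> HIT, frames=[2,3] (faults so far: 2)
  step 4: ref 4 -> FAULT, evict 3, frames=[2,4] (faults so far: 3)
  step 5: ref 2 -> HIT, frames=[2,4] (faults so far: 3)
  step 6: ref 2 -> HIT, frames=[2,4] (faults so far: 3)
  step 7: ref 4 -> HIT, frames=[2,4] (faults so far: 3)
  step 8: ref 2 -> HIT, frames=[2,4] (faults so far: 3)
  step 9: ref 2 -> HIT, frames=[2,4] (faults so far: 3)
  Optimal total faults: 3

Answer: 4 3 3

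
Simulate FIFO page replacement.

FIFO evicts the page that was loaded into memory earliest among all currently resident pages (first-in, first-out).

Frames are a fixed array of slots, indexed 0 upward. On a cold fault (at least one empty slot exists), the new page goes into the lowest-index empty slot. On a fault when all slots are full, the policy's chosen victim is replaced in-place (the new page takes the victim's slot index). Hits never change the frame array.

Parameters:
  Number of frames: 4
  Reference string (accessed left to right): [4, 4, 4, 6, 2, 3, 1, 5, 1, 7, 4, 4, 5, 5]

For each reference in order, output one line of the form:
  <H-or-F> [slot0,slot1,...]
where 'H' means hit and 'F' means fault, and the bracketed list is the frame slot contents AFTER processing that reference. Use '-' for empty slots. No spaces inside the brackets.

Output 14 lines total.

F [4,-,-,-]
H [4,-,-,-]
H [4,-,-,-]
F [4,6,-,-]
F [4,6,2,-]
F [4,6,2,3]
F [1,6,2,3]
F [1,5,2,3]
H [1,5,2,3]
F [1,5,7,3]
F [1,5,7,4]
H [1,5,7,4]
H [1,5,7,4]
H [1,5,7,4]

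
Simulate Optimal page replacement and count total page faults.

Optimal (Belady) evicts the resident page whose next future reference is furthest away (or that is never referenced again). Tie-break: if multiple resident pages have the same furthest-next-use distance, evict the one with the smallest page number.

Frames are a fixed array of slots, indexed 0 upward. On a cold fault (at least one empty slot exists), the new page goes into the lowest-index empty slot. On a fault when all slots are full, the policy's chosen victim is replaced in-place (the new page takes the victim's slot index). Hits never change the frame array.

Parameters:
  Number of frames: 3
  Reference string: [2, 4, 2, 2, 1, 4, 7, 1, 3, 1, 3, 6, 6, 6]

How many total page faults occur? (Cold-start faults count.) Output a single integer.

Step 0: ref 2 → FAULT, frames=[2,-,-]
Step 1: ref 4 → FAULT, frames=[2,4,-]
Step 2: ref 2 → HIT, frames=[2,4,-]
Step 3: ref 2 → HIT, frames=[2,4,-]
Step 4: ref 1 → FAULT, frames=[2,4,1]
Step 5: ref 4 → HIT, frames=[2,4,1]
Step 6: ref 7 → FAULT (evict 2), frames=[7,4,1]
Step 7: ref 1 → HIT, frames=[7,4,1]
Step 8: ref 3 → FAULT (evict 4), frames=[7,3,1]
Step 9: ref 1 → HIT, frames=[7,3,1]
Step 10: ref 3 → HIT, frames=[7,3,1]
Step 11: ref 6 → FAULT (evict 1), frames=[7,3,6]
Step 12: ref 6 → HIT, frames=[7,3,6]
Step 13: ref 6 → HIT, frames=[7,3,6]
Total faults: 6

Answer: 6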